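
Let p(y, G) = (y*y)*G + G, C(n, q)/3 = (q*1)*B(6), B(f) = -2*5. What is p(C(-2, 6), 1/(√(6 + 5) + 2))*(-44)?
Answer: 2851288/7 - 1425644*√11/7 ≈ -2.6815e+5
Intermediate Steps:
B(f) = -10
C(n, q) = -30*q (C(n, q) = 3*((q*1)*(-10)) = 3*(q*(-10)) = 3*(-10*q) = -30*q)
p(y, G) = G + G*y² (p(y, G) = y²*G + G = G*y² + G = G + G*y²)
p(C(-2, 6), 1/(√(6 + 5) + 2))*(-44) = ((1 + (-30*6)²)/(√(6 + 5) + 2))*(-44) = ((1 + (-180)²)/(√11 + 2))*(-44) = ((1 + 32400)/(2 + √11))*(-44) = (32401/(2 + √11))*(-44) = -1425644/(2 + √11)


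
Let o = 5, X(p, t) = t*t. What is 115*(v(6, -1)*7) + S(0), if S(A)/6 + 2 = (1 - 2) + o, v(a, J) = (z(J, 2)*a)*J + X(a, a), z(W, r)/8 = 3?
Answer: -86928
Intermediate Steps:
X(p, t) = t²
z(W, r) = 24 (z(W, r) = 8*3 = 24)
v(a, J) = a² + 24*J*a (v(a, J) = (24*a)*J + a² = 24*J*a + a² = a² + 24*J*a)
S(A) = 12 (S(A) = -12 + 6*((1 - 2) + 5) = -12 + 6*(-1 + 5) = -12 + 6*4 = -12 + 24 = 12)
115*(v(6, -1)*7) + S(0) = 115*((6*(6 + 24*(-1)))*7) + 12 = 115*((6*(6 - 24))*7) + 12 = 115*((6*(-18))*7) + 12 = 115*(-108*7) + 12 = 115*(-756) + 12 = -86940 + 12 = -86928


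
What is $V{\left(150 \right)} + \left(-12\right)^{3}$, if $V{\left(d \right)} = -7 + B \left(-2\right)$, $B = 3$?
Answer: $-1741$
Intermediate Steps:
$V{\left(d \right)} = -13$ ($V{\left(d \right)} = -7 + 3 \left(-2\right) = -7 - 6 = -13$)
$V{\left(150 \right)} + \left(-12\right)^{3} = -13 + \left(-12\right)^{3} = -13 - 1728 = -1741$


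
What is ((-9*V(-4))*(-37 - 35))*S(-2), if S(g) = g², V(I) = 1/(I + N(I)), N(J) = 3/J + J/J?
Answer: -3456/5 ≈ -691.20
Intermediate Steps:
N(J) = 1 + 3/J (N(J) = 3/J + 1 = 1 + 3/J)
V(I) = 1/(I + (3 + I)/I)
((-9*V(-4))*(-37 - 35))*S(-2) = ((-(-36)/(3 - 4 + (-4)²))*(-37 - 35))*(-2)² = (-(-36)/(3 - 4 + 16)*(-72))*4 = (-(-36)/15*(-72))*4 = (-9*(-4/15)*(-72))*4 = ((12/5)*(-72))*4 = -864/5*4 = -3456/5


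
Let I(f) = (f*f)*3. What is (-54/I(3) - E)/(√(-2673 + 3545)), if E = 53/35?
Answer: -123*√218/15260 ≈ -0.11901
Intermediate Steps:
I(f) = 3*f² (I(f) = f²*3 = 3*f²)
E = 53/35 (E = 53*(1/35) = 53/35 ≈ 1.5143)
(-54/I(3) - E)/(√(-2673 + 3545)) = (-54/(3*3²) - 1*53/35)/(√(-2673 + 3545)) = (-54/(3*9) - 53/35)/(√872) = (-54/27 - 53/35)/((2*√218)) = (√218/436)*(-54*1/27 - 53/35) = (√218/436)*(-2 - 53/35) = (√218/436)*(-123/35) = -123*√218/15260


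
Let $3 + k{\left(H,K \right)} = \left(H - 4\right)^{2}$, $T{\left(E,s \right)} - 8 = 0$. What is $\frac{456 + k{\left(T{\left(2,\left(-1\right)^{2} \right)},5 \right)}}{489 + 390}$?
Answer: $\frac{469}{879} \approx 0.53356$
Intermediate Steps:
$T{\left(E,s \right)} = 8$ ($T{\left(E,s \right)} = 8 + 0 = 8$)
$k{\left(H,K \right)} = -3 + \left(-4 + H\right)^{2}$ ($k{\left(H,K \right)} = -3 + \left(H - 4\right)^{2} = -3 + \left(-4 + H\right)^{2}$)
$\frac{456 + k{\left(T{\left(2,\left(-1\right)^{2} \right)},5 \right)}}{489 + 390} = \frac{456 - \left(3 - \left(-4 + 8\right)^{2}\right)}{489 + 390} = \frac{456 - \left(3 - 4^{2}\right)}{879} = \left(456 + \left(-3 + 16\right)\right) \frac{1}{879} = \left(456 + 13\right) \frac{1}{879} = 469 \cdot \frac{1}{879} = \frac{469}{879}$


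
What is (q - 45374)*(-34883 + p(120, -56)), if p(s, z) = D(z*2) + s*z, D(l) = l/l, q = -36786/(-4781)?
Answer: 9023320205416/4781 ≈ 1.8873e+9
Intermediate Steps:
q = 36786/4781 (q = -36786*(-1/4781) = 36786/4781 ≈ 7.6942)
D(l) = 1
p(s, z) = 1 + s*z
(q - 45374)*(-34883 + p(120, -56)) = (36786/4781 - 45374)*(-34883 + (1 + 120*(-56))) = -216896308*(-34883 + (1 - 6720))/4781 = -216896308*(-34883 - 6719)/4781 = -216896308/4781*(-41602) = 9023320205416/4781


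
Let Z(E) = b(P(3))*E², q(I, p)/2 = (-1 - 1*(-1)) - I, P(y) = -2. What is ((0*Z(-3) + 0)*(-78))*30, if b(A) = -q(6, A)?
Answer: 0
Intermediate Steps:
q(I, p) = -2*I (q(I, p) = 2*((-1 - 1*(-1)) - I) = 2*((-1 + 1) - I) = 2*(0 - I) = 2*(-I) = -2*I)
b(A) = 12 (b(A) = -(-2)*6 = -1*(-12) = 12)
Z(E) = 12*E²
((0*Z(-3) + 0)*(-78))*30 = ((0*(12*(-3)²) + 0)*(-78))*30 = ((0*(12*9) + 0)*(-78))*30 = ((0*108 + 0)*(-78))*30 = ((0 + 0)*(-78))*30 = (0*(-78))*30 = 0*30 = 0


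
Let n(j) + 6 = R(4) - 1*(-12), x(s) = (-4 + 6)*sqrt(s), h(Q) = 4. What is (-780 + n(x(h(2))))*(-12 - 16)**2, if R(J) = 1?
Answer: -606032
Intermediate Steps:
x(s) = 2*sqrt(s)
n(j) = 7 (n(j) = -6 + (1 - 1*(-12)) = -6 + (1 + 12) = -6 + 13 = 7)
(-780 + n(x(h(2))))*(-12 - 16)**2 = (-780 + 7)*(-12 - 16)**2 = -773*(-28)**2 = -773*784 = -606032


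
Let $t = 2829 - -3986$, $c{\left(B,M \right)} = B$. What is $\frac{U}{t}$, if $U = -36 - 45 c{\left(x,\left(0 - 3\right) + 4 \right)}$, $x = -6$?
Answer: $\frac{234}{6815} \approx 0.034336$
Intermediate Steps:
$U = 234$ ($U = -36 - -270 = -36 + 270 = 234$)
$t = 6815$ ($t = 2829 + 3986 = 6815$)
$\frac{U}{t} = \frac{234}{6815}$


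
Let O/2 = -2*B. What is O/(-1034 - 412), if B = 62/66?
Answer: 62/23859 ≈ 0.0025986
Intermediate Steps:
B = 31/33 (B = 62*(1/66) = 31/33 ≈ 0.93939)
O = -124/33 (O = 2*(-2*31/33) = 2*(-62/33) = -124/33 ≈ -3.7576)
O/(-1034 - 412) = -124/(33*(-1034 - 412)) = -124/33/(-1446) = -124/33*(-1/1446) = 62/23859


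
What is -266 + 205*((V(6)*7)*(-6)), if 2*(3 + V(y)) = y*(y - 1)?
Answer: -103586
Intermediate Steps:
V(y) = -3 + y*(-1 + y)/2 (V(y) = -3 + (y*(y - 1))/2 = -3 + (y*(-1 + y))/2 = -3 + y*(-1 + y)/2)
-266 + 205*((V(6)*7)*(-6)) = -266 + 205*(((-3 + (½)*6² - ½*6)*7)*(-6)) = -266 + 205*(((-3 + (½)*36 - 3)*7)*(-6)) = -266 + 205*(((-3 + 18 - 3)*7)*(-6)) = -266 + 205*((12*7)*(-6)) = -266 + 205*(84*(-6)) = -266 + 205*(-504) = -266 - 103320 = -103586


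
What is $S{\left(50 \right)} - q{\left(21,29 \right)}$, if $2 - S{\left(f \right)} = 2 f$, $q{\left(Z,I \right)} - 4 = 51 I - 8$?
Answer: $-1573$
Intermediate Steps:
$q{\left(Z,I \right)} = -4 + 51 I$ ($q{\left(Z,I \right)} = 4 + \left(51 I - 8\right) = 4 + \left(-8 + 51 I\right) = -4 + 51 I$)
$S{\left(f \right)} = 2 - 2 f$
$S{\left(50 \right)} - q{\left(21,29 \right)} = \left(2 - 100\right) - \left(-4 + 51 \cdot 29\right) = \left(2 - 100\right) - \left(-4 + 1479\right) = -98 - 1475 = -1573$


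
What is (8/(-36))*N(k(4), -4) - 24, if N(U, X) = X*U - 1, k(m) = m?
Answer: -182/9 ≈ -20.222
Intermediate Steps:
N(U, X) = -1 + U*X (N(U, X) = U*X - 1 = -1 + U*X)
(8/(-36))*N(k(4), -4) - 24 = (8/(-36))*(-1 + 4*(-4)) - 24 = (8*(-1/36))*(-1 - 16) - 24 = -2/9*(-17) - 24 = 34/9 - 24 = -182/9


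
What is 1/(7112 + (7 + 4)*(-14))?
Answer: 1/6958 ≈ 0.00014372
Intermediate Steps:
1/(7112 + (7 + 4)*(-14)) = 1/(7112 + 11*(-14)) = 1/(7112 - 154) = 1/6958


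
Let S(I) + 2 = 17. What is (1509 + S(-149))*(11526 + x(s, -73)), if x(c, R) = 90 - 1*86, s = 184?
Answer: 17571720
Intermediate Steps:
S(I) = 15 (S(I) = -2 + 17 = 15)
x(c, R) = 4 (x(c, R) = 90 - 86 = 4)
(1509 + S(-149))*(11526 + x(s, -73)) = (1509 + 15)*(11526 + 4) = 1524*11530 = 17571720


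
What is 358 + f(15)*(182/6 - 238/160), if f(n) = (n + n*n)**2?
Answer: 1661878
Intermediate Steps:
f(n) = (n + n**2)**2
358 + f(15)*(182/6 - 238/160) = 358 + (15**2*(1 + 15)**2)*(182/6 - 238/160) = 358 + (225*16**2)*(182*(1/6) - 238*1/160) = 358 + (225*256)*(91/3 - 119/80) = 358 + 57600*(6923/240) = 358 + 1661520 = 1661878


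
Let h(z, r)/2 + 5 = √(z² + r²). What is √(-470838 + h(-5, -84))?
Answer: √(-470848 + 2*√7081) ≈ 686.06*I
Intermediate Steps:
h(z, r) = -10 + 2*√(r² + z²) (h(z, r) = -10 + 2*√(z² + r²) = -10 + 2*√(r² + z²))
√(-470838 + h(-5, -84)) = √(-470838 + (-10 + 2*√((-84)² + (-5)²))) = √(-470838 + (-10 + 2*√(7056 + 25))) = √(-470838 + (-10 + 2*√7081)) = √(-470848 + 2*√7081)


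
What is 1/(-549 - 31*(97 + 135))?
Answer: -1/7741 ≈ -0.00012918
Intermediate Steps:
1/(-549 - 31*(97 + 135)) = 1/(-549 - 31*232) = 1/(-549 - 7192) = 1/(-7741) = -1/7741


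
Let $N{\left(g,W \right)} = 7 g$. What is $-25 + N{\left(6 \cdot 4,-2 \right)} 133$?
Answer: $22319$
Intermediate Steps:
$-25 + N{\left(6 \cdot 4,-2 \right)} 133 = -25 + 7 \cdot 6 \cdot 4 \cdot 133 = -25 + 7 \cdot 24 \cdot 133 = -25 + 168 \cdot 133 = -25 + 22344 = 22319$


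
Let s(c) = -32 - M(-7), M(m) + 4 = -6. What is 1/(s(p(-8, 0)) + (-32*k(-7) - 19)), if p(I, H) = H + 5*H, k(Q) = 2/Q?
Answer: -7/223 ≈ -0.031390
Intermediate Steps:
M(m) = -10 (M(m) = -4 - 6 = -10)
p(I, H) = 6*H
s(c) = -22 (s(c) = -32 - 1*(-10) = -32 + 10 = -22)
1/(s(p(-8, 0)) + (-32*k(-7) - 19)) = 1/(-22 + (-64/(-7) - 19)) = 1/(-22 + (-64*(-1)/7 - 19)) = 1/(-22 + (-32*(-2/7) - 19)) = 1/(-22 + (64/7 - 19)) = 1/(-22 - 69/7) = 1/(-223/7) = -7/223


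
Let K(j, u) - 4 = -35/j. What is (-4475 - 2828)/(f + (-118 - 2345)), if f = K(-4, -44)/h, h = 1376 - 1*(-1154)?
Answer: 73906360/24925509 ≈ 2.9651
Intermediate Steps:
K(j, u) = 4 - 35/j
h = 2530 (h = 1376 + 1154 = 2530)
f = 51/10120 (f = (4 - 35/(-4))/2530 = (4 - 35*(-¼))*(1/2530) = (4 + 35/4)*(1/2530) = (51/4)*(1/2530) = 51/10120 ≈ 0.0050395)
(-4475 - 2828)/(f + (-118 - 2345)) = (-4475 - 2828)/(51/10120 + (-118 - 2345)) = -7303/(51/10120 - 2463) = -7303/(-24925509/10120) = -7303*(-10120/24925509) = 73906360/24925509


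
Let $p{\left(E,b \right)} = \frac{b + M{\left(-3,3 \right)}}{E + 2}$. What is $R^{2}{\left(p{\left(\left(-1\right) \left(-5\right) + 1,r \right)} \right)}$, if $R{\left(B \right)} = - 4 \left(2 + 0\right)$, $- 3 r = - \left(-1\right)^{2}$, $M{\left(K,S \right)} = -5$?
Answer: $64$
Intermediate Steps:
$r = \frac{1}{3}$ ($r = - \frac{\left(-1\right) \left(-1\right)^{2}}{3} = - \frac{\left(-1\right) 1}{3} = \left(- \frac{1}{3}\right) \left(-1\right) = \frac{1}{3} \approx 0.33333$)
$p{\left(E,b \right)} = \frac{-5 + b}{2 + E}$ ($p{\left(E,b \right)} = \frac{b - 5}{E + 2} = \frac{-5 + b}{2 + E}$)
$R{\left(B \right)} = -8$ ($R{\left(B \right)} = \left(-4\right) 2 = -8$)
$R^{2}{\left(p{\left(\left(-1\right) \left(-5\right) + 1,r \right)} \right)} = \left(-8\right)^{2} = 64$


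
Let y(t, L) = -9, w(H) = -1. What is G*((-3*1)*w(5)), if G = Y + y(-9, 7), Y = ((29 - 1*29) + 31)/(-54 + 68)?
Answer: -285/14 ≈ -20.357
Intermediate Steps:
Y = 31/14 (Y = ((29 - 29) + 31)/14 = (0 + 31)*(1/14) = 31*(1/14) = 31/14 ≈ 2.2143)
G = -95/14 (G = 31/14 - 9 = -95/14 ≈ -6.7857)
G*((-3*1)*w(5)) = -95*(-3*1)*(-1)/14 = -(-285)*(-1)/14 = -95/14*3 = -285/14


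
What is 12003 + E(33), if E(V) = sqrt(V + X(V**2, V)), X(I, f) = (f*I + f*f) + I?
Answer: 12003 + 34*sqrt(33) ≈ 12198.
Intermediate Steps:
X(I, f) = I + f**2 + I*f (X(I, f) = (I*f + f**2) + I = (f**2 + I*f) + I = I + f**2 + I*f)
E(V) = sqrt(V + V**3 + 2*V**2) (E(V) = sqrt(V + (V**2 + V**2 + V**2*V)) = sqrt(V + (V**2 + V**2 + V**3)) = sqrt(V + (V**3 + 2*V**2)) = sqrt(V + V**3 + 2*V**2))
12003 + E(33) = 12003 + sqrt(33*(1 + 33**2 + 2*33)) = 12003 + sqrt(33*(1 + 1089 + 66)) = 12003 + sqrt(33*1156) = 12003 + sqrt(38148) = 12003 + 34*sqrt(33)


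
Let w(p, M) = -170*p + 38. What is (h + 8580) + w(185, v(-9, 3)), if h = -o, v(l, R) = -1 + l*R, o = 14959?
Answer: -37791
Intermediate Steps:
v(l, R) = -1 + R*l
h = -14959 (h = -1*14959 = -14959)
w(p, M) = 38 - 170*p
(h + 8580) + w(185, v(-9, 3)) = (-14959 + 8580) + (38 - 170*185) = -6379 + (38 - 31450) = -6379 - 31412 = -37791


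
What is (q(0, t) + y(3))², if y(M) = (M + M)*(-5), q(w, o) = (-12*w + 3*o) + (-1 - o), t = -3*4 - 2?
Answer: 3481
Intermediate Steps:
t = -14 (t = -12 - 2 = -14)
q(w, o) = -1 - 12*w + 2*o
y(M) = -10*M (y(M) = (2*M)*(-5) = -10*M)
(q(0, t) + y(3))² = ((-1 - 12*0 + 2*(-14)) - 10*3)² = ((-1 + 0 - 28) - 30)² = (-29 - 30)² = (-59)² = 3481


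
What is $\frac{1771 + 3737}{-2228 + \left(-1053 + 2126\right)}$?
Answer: $- \frac{1836}{385} \approx -4.7688$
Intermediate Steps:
$\frac{1771 + 3737}{-2228 + \left(-1053 + 2126\right)} = \frac{5508}{-2228 + 1073} = \frac{5508}{-1155} = 5508 \left(- \frac{1}{1155}\right) = - \frac{1836}{385}$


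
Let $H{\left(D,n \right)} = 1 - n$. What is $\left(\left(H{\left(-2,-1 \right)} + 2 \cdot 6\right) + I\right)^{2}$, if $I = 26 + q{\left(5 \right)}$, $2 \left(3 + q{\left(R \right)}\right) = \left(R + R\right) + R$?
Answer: $\frac{7921}{4} \approx 1980.3$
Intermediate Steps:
$q{\left(R \right)} = -3 + \frac{3 R}{2}$ ($q{\left(R \right)} = -3 + \frac{\left(R + R\right) + R}{2} = -3 + \frac{2 R + R}{2} = -3 + \frac{3 R}{2}$)
$I = \frac{61}{2}$ ($I = 26 + \left(-3 + \frac{3}{2} \cdot 5\right) = 26 + \left(-3 + \frac{15}{2}\right) = 26 + \frac{9}{2} = \frac{61}{2} \approx 30.5$)
$\left(\left(H{\left(-2,-1 \right)} + 2 \cdot 6\right) + I\right)^{2} = \left(\left(\left(1 - -1\right) + 2 \cdot 6\right) + \frac{61}{2}\right)^{2} = \left(\left(\left(1 + 1\right) + 12\right) + \frac{61}{2}\right)^{2} = \left(\left(2 + 12\right) + \frac{61}{2}\right)^{2} = \left(14 + \frac{61}{2}\right)^{2} = \left(\frac{89}{2}\right)^{2} = \frac{7921}{4}$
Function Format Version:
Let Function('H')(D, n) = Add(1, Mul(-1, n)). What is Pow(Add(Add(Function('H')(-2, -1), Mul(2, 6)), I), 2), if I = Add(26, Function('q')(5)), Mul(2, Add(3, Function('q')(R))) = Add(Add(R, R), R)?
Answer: Rational(7921, 4) ≈ 1980.3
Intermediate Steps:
Function('q')(R) = Add(-3, Mul(Rational(3, 2), R)) (Function('q')(R) = Add(-3, Mul(Rational(1, 2), Add(Add(R, R), R))) = Add(-3, Mul(Rational(1, 2), Add(Mul(2, R), R))) = Add(-3, Mul(Rational(1, 2), Mul(3, R))) = Add(-3, Mul(Rational(3, 2), R)))
I = Rational(61, 2) (I = Add(26, Add(-3, Mul(Rational(3, 2), 5))) = Add(26, Add(-3, Rational(15, 2))) = Add(26, Rational(9, 2)) = Rational(61, 2) ≈ 30.500)
Pow(Add(Add(Function('H')(-2, -1), Mul(2, 6)), I), 2) = Pow(Add(Add(Add(1, Mul(-1, -1)), Mul(2, 6)), Rational(61, 2)), 2) = Pow(Add(Add(Add(1, 1), 12), Rational(61, 2)), 2) = Pow(Add(Add(2, 12), Rational(61, 2)), 2) = Pow(Add(14, Rational(61, 2)), 2) = Pow(Rational(89, 2), 2) = Rational(7921, 4)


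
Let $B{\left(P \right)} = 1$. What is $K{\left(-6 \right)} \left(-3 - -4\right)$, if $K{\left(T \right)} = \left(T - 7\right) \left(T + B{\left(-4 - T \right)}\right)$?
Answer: $65$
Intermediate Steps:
$K{\left(T \right)} = \left(1 + T\right) \left(-7 + T\right)$ ($K{\left(T \right)} = \left(T - 7\right) \left(T + 1\right) = \left(-7 + T\right) \left(1 + T\right) = \left(1 + T\right) \left(-7 + T\right)$)
$K{\left(-6 \right)} \left(-3 - -4\right) = \left(-7 + \left(-6\right)^{2} - -36\right) \left(-3 - -4\right) = \left(-7 + 36 + 36\right) \left(-3 + 4\right) = 65 \cdot 1 = 65$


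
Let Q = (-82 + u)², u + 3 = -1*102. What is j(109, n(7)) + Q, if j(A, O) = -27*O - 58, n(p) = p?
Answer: 34722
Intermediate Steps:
j(A, O) = -58 - 27*O
u = -105 (u = -3 - 1*102 = -3 - 102 = -105)
Q = 34969 (Q = (-82 - 105)² = (-187)² = 34969)
j(109, n(7)) + Q = (-58 - 27*7) + 34969 = (-58 - 189) + 34969 = -247 + 34969 = 34722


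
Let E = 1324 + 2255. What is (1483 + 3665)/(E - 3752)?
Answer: -5148/173 ≈ -29.757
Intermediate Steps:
E = 3579
(1483 + 3665)/(E - 3752) = (1483 + 3665)/(3579 - 3752) = 5148/(-173) = 5148*(-1/173) = -5148/173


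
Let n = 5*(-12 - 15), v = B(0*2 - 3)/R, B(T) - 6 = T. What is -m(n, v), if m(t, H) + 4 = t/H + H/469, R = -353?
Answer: -2629210714/165557 ≈ -15881.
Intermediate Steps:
B(T) = 6 + T
v = -3/353 (v = (6 + (0*2 - 3))/(-353) = (6 + (0 - 3))*(-1/353) = (6 - 3)*(-1/353) = 3*(-1/353) = -3/353 ≈ -0.0084986)
n = -135 (n = 5*(-27) = -135)
m(t, H) = -4 + H/469 + t/H (m(t, H) = -4 + (t/H + H/469) = -4 + (H/469 + t/H) = -4 + H/469 + t/H)
-m(n, v) = -(-4 + (1/469)*(-3/353) - 135/(-3/353)) = -(-4 - 3/165557 - 135*(-353/3)) = -(-4 - 3/165557 + 15885) = -1*2629210714/165557 = -2629210714/165557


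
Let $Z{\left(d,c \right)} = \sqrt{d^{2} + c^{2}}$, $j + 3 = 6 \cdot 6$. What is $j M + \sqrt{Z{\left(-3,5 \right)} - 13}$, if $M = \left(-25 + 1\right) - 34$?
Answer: $-1914 + i \sqrt{13 - \sqrt{34}} \approx -1914.0 + 2.6775 i$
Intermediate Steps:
$j = 33$ ($j = -3 + 6 \cdot 6 = -3 + 36 = 33$)
$Z{\left(d,c \right)} = \sqrt{c^{2} + d^{2}}$
$M = -58$ ($M = -24 - 34 = -58$)
$j M + \sqrt{Z{\left(-3,5 \right)} - 13} = 33 \left(-58\right) + \sqrt{\sqrt{5^{2} + \left(-3\right)^{2}} - 13} = -1914 + \sqrt{\sqrt{25 + 9} - 13} = -1914 + \sqrt{\sqrt{34} - 13} = -1914 + \sqrt{-13 + \sqrt{34}}$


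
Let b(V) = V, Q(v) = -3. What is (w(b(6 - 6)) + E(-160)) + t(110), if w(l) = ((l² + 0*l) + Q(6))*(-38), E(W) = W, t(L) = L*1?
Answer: 64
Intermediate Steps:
t(L) = L
w(l) = 114 - 38*l² (w(l) = ((l² + 0*l) - 3)*(-38) = ((l² + 0) - 3)*(-38) = (l² - 3)*(-38) = (-3 + l²)*(-38) = 114 - 38*l²)
(w(b(6 - 6)) + E(-160)) + t(110) = ((114 - 38*(6 - 6)²) - 160) + 110 = ((114 - 38*0²) - 160) + 110 = ((114 - 38*0) - 160) + 110 = ((114 + 0) - 160) + 110 = (114 - 160) + 110 = -46 + 110 = 64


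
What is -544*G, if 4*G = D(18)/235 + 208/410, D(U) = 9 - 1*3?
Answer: -698224/9635 ≈ -72.467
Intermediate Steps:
D(U) = 6 (D(U) = 9 - 3 = 6)
G = 2567/19270 (G = (6/235 + 208/410)/4 = (6*(1/235) + 208*(1/410))/4 = (6/235 + 104/205)/4 = (¼)*(5134/9635) = 2567/19270 ≈ 0.13321)
-544*G = -544*2567/19270 = -698224/9635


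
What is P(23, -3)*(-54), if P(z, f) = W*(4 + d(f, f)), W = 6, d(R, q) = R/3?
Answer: -972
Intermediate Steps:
d(R, q) = R/3
P(z, f) = 24 + 2*f (P(z, f) = 6*(4 + f/3) = 24 + 2*f)
P(23, -3)*(-54) = (24 + 2*(-3))*(-54) = (24 - 6)*(-54) = 18*(-54) = -972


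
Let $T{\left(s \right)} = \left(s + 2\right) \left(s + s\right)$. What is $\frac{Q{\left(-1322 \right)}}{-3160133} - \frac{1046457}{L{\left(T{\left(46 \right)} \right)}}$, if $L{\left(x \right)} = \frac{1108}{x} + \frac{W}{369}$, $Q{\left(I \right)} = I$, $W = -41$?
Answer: $- \frac{10952596204950586}{1463141579} \approx -7.4857 \cdot 10^{6}$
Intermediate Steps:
$T{\left(s \right)} = 2 s \left(2 + s\right)$ ($T{\left(s \right)} = \left(2 + s\right) 2 s = 2 s \left(2 + s\right)$)
$L{\left(x \right)} = - \frac{1}{9} + \frac{1108}{x}$ ($L{\left(x \right)} = \frac{1108}{x} - \frac{41}{369} = \frac{1108}{x} - \frac{1}{9} = - \frac{1}{9} + \frac{1108}{x}$)
$\frac{Q{\left(-1322 \right)}}{-3160133} - \frac{1046457}{L{\left(T{\left(46 \right)} \right)}} = - \frac{1322}{-3160133} - \frac{1046457}{\frac{1}{9} \frac{1}{2 \cdot 46 \left(2 + 46\right)} \left(9972 - 2 \cdot 46 \left(2 + 46\right)\right)} = \left(-1322\right) \left(- \frac{1}{3160133}\right) - \frac{1046457}{\frac{1}{9} \frac{1}{2 \cdot 46 \cdot 48} \left(9972 - 2 \cdot 46 \cdot 48\right)} = \frac{1322}{3160133} - \frac{1046457}{\frac{1}{9} \cdot \frac{1}{4416} \left(9972 - 4416\right)} = \frac{1322}{3160133} - \frac{1046457}{\frac{1}{9} \cdot \frac{1}{4416} \cdot 5556} = \frac{1322}{3160133} - \frac{1046457}{\frac{463}{3312}} = \frac{1322}{3160133} - \frac{3465865584}{463} = - \frac{10952596204950586}{1463141579}$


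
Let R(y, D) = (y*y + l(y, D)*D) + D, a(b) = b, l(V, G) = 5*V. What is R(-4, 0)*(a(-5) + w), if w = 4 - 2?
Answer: -48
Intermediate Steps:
w = 2
R(y, D) = D + y² + 5*D*y (R(y, D) = (y*y + (5*y)*D) + D = (y² + 5*D*y) + D = D + y² + 5*D*y)
R(-4, 0)*(a(-5) + w) = (0 + (-4)² + 5*0*(-4))*(-5 + 2) = (0 + 16 + 0)*(-3) = 16*(-3) = -48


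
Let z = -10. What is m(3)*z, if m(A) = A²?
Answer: -90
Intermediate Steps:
m(3)*z = 3²*(-10) = 9*(-10) = -90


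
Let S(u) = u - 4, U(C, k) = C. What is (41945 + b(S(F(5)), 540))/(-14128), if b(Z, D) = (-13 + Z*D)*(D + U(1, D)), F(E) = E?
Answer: -81763/3532 ≈ -23.149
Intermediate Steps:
S(u) = -4 + u
b(Z, D) = (1 + D)*(-13 + D*Z) (b(Z, D) = (-13 + Z*D)*(D + 1) = (-13 + D*Z)*(1 + D) = (1 + D)*(-13 + D*Z))
(41945 + b(S(F(5)), 540))/(-14128) = (41945 + (-13 - 13*540 + 540*(-4 + 5) + (-4 + 5)*540²))/(-14128) = (41945 + (-13 - 7020 + 540*1 + 1*291600))*(-1/14128) = (41945 + (-13 - 7020 + 540 + 291600))*(-1/14128) = (41945 + 285107)*(-1/14128) = 327052*(-1/14128) = -81763/3532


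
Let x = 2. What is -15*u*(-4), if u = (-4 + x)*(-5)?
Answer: 600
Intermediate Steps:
u = 10 (u = (-4 + 2)*(-5) = -2*(-5) = 10)
-15*u*(-4) = -15*10*(-4) = -150*(-4) = 600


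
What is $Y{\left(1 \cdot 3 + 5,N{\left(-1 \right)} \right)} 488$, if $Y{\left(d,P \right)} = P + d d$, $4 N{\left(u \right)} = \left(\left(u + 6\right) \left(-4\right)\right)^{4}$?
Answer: $19551232$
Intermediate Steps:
$N{\left(u \right)} = \frac{\left(-24 - 4 u\right)^{4}}{4}$ ($N{\left(u \right)} = \frac{\left(\left(u + 6\right) \left(-4\right)\right)^{4}}{4} = \frac{\left(\left(6 + u\right) \left(-4\right)\right)^{4}}{4} = \frac{\left(-24 - 4 u\right)^{4}}{4}$)
$Y{\left(d,P \right)} = P + d^{2}$
$Y{\left(1 \cdot 3 + 5,N{\left(-1 \right)} \right)} 488 = \left(64 \left(6 - 1\right)^{4} + \left(1 \cdot 3 + 5\right)^{2}\right) 488 = \left(64 \cdot 5^{4} + \left(3 + 5\right)^{2}\right) 488 = \left(64 \cdot 625 + 8^{2}\right) 488 = \left(40000 + 64\right) 488 = 40064 \cdot 488 = 19551232$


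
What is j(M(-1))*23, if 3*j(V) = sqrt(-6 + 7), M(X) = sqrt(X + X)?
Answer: 23/3 ≈ 7.6667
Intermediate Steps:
M(X) = sqrt(2)*sqrt(X) (M(X) = sqrt(2*X) = sqrt(2)*sqrt(X))
j(V) = 1/3 (j(V) = sqrt(-6 + 7)/3 = sqrt(1)/3 = (1/3)*1 = 1/3)
j(M(-1))*23 = (1/3)*23 = 23/3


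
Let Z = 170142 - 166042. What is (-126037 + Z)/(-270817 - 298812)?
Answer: 121937/569629 ≈ 0.21406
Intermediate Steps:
Z = 4100
(-126037 + Z)/(-270817 - 298812) = (-126037 + 4100)/(-270817 - 298812) = -121937/(-569629) = -121937*(-1/569629) = 121937/569629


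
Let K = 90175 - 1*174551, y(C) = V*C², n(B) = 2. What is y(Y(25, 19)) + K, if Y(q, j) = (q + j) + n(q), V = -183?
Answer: -471604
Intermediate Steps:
Y(q, j) = 2 + j + q (Y(q, j) = (q + j) + 2 = (j + q) + 2 = 2 + j + q)
y(C) = -183*C²
K = -84376 (K = 90175 - 174551 = -84376)
y(Y(25, 19)) + K = -183*(2 + 19 + 25)² - 84376 = -183*46² - 84376 = -183*2116 - 84376 = -387228 - 84376 = -471604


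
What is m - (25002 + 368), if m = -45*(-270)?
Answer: -13220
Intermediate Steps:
m = 12150
m - (25002 + 368) = 12150 - (25002 + 368) = 12150 - 1*25370 = 12150 - 25370 = -13220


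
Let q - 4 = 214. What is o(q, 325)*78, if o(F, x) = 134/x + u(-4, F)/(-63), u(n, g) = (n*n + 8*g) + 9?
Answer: -1132966/525 ≈ -2158.0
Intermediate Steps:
q = 218 (q = 4 + 214 = 218)
u(n, g) = 9 + n**2 + 8*g (u(n, g) = (n**2 + 8*g) + 9 = 9 + n**2 + 8*g)
o(F, x) = -25/63 + 134/x - 8*F/63 (o(F, x) = 134/x + (9 + (-4)**2 + 8*F)/(-63) = 134/x + (9 + 16 + 8*F)*(-1/63) = 134/x + (25 + 8*F)*(-1/63) = 134/x + (-25/63 - 8*F/63) = -25/63 + 134/x - 8*F/63)
o(q, 325)*78 = ((1/63)*(8442 - 1*325*(25 + 8*218))/325)*78 = ((1/63)*(1/325)*(8442 - 1*325*(25 + 1744)))*78 = ((1/63)*(1/325)*(8442 - 1*325*1769))*78 = ((1/63)*(1/325)*(8442 - 574925))*78 = ((1/63)*(1/325)*(-566483))*78 = -566483/20475*78 = -1132966/525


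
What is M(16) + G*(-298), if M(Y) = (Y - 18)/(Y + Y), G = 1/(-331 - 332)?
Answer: 4105/10608 ≈ 0.38697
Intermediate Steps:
G = -1/663 (G = 1/(-663) = -1/663 ≈ -0.0015083)
M(Y) = (-18 + Y)/(2*Y) (M(Y) = (-18 + Y)/((2*Y)) = (-18 + Y)*(1/(2*Y)) = (-18 + Y)/(2*Y))
M(16) + G*(-298) = (½)*(-18 + 16)/16 - 1/663*(-298) = (½)*(1/16)*(-2) + 298/663 = -1/16 + 298/663 = 4105/10608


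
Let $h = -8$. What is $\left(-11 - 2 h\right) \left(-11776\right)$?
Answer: $-58880$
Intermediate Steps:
$\left(-11 - 2 h\right) \left(-11776\right) = \left(-11 - -16\right) \left(-11776\right) = \left(-11 + 16\right) \left(-11776\right) = 5 \left(-11776\right) = -58880$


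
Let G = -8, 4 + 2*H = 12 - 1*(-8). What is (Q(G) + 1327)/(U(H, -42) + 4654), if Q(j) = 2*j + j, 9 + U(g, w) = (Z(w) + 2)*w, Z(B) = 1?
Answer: 1303/4519 ≈ 0.28834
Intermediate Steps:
H = 8 (H = -2 + (12 - 1*(-8))/2 = -2 + (12 + 8)/2 = -2 + (1/2)*20 = -2 + 10 = 8)
U(g, w) = -9 + 3*w (U(g, w) = -9 + (1 + 2)*w = -9 + 3*w)
Q(j) = 3*j
(Q(G) + 1327)/(U(H, -42) + 4654) = (3*(-8) + 1327)/((-9 + 3*(-42)) + 4654) = (-24 + 1327)/((-9 - 126) + 4654) = 1303/(-135 + 4654) = 1303/4519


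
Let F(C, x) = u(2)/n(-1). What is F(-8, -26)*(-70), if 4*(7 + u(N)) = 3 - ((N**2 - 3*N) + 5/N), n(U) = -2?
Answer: -1785/8 ≈ -223.13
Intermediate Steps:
u(N) = -25/4 - 5/(4*N) - N**2/4 + 3*N/4 (u(N) = -7 + (3 - ((N**2 - 3*N) + 5/N))/4 = -7 + (3 - (N**2 - 3*N + 5/N))/4 = -7 + (3 + (-N**2 - 5/N + 3*N))/4 = -7 + (3 - N**2 - 5/N + 3*N)/4 = -7 + (3/4 - 5/(4*N) - N**2/4 + 3*N/4) = -25/4 - 5/(4*N) - N**2/4 + 3*N/4)
F(C, x) = 51/16 (F(C, x) = ((1/4)*(-5 - 1*2*(25 + 2**2 - 3*2))/2)/(-2) = ((1/4)*(1/2)*(-5 - 1*2*(25 + 4 - 6)))*(-1/2) = ((1/4)*(1/2)*(-5 - 1*2*23))*(-1/2) = ((1/4)*(1/2)*(-5 - 46))*(-1/2) = ((1/4)*(1/2)*(-51))*(-1/2) = -51/8*(-1/2) = 51/16)
F(-8, -26)*(-70) = (51/16)*(-70) = -1785/8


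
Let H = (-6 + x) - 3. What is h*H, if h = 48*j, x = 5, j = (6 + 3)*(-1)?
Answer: 1728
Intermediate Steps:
j = -9 (j = 9*(-1) = -9)
h = -432 (h = 48*(-9) = -432)
H = -4 (H = (-6 + 5) - 3 = -1 - 3 = -4)
h*H = -432*(-4) = 1728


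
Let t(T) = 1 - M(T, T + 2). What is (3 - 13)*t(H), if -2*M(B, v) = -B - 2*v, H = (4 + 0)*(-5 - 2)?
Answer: -410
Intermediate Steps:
H = -28 (H = 4*(-7) = -28)
M(B, v) = v + B/2 (M(B, v) = -(-B - 2*v)/2 = v + B/2)
t(T) = -1 - 3*T/2 (t(T) = 1 - ((T + 2) + T/2) = 1 - ((2 + T) + T/2) = 1 - (2 + 3*T/2) = 1 + (-2 - 3*T/2) = -1 - 3*T/2)
(3 - 13)*t(H) = (3 - 13)*(-1 - 3/2*(-28)) = -10*(-1 + 42) = -10*41 = -410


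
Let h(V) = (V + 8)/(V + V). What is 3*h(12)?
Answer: 5/2 ≈ 2.5000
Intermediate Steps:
h(V) = (8 + V)/(2*V) (h(V) = (8 + V)/((2*V)) = (8 + V)*(1/(2*V)) = (8 + V)/(2*V))
3*h(12) = 3*((½)*(8 + 12)/12) = 3*((½)*(1/12)*20) = 3*(⅚) = 5/2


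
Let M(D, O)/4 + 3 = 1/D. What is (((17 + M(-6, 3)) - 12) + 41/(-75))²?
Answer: 379456/5625 ≈ 67.459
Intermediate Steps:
M(D, O) = -12 + 4/D
(((17 + M(-6, 3)) - 12) + 41/(-75))² = (((17 + (-12 + 4/(-6))) - 12) + 41/(-75))² = (((17 + (-12 + 4*(-⅙))) - 12) + 41*(-1/75))² = (((17 + (-12 - ⅔)) - 12) - 41/75)² = (((17 - 38/3) - 12) - 41/75)² = ((13/3 - 12) - 41/75)² = (-23/3 - 41/75)² = (-616/75)² = 379456/5625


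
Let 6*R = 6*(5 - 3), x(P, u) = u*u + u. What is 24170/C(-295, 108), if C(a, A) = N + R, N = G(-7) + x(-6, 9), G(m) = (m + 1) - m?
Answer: 24170/93 ≈ 259.89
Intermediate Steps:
G(m) = 1 (G(m) = (1 + m) - m = 1)
x(P, u) = u + u² (x(P, u) = u² + u = u + u²)
N = 91 (N = 1 + 9*(1 + 9) = 1 + 9*10 = 1 + 90 = 91)
R = 2 (R = (6*(5 - 3))/6 = (6*2)/6 = (⅙)*12 = 2)
C(a, A) = 93 (C(a, A) = 91 + 2 = 93)
24170/C(-295, 108) = 24170/93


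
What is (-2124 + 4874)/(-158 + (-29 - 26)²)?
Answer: 2750/2867 ≈ 0.95919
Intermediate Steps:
(-2124 + 4874)/(-158 + (-29 - 26)²) = 2750/(-158 + (-55)²) = 2750/(-158 + 3025) = 2750/2867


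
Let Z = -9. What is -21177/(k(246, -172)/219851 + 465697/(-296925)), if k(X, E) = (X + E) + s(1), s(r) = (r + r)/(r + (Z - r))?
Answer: 4147256551115925/307086134041 ≈ 13505.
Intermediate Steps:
s(r) = -2*r/9 (s(r) = (r + r)/(r + (-9 - r)) = (2*r)/(-9) = (2*r)*(-⅑) = -2*r/9)
k(X, E) = -2/9 + E + X (k(X, E) = (X + E) - 2/9*1 = (E + X) - 2/9 = -2/9 + E + X)
-21177/(k(246, -172)/219851 + 465697/(-296925)) = -21177/((-2/9 - 172 + 246)/219851 + 465697/(-296925)) = -21177/((664/9)*(1/219851) + 465697*(-1/296925)) = -21177/(664/1978659 - 465697/296925) = -21177/(-307086134041/195837774525) = -21177*(-195837774525/307086134041) = 4147256551115925/307086134041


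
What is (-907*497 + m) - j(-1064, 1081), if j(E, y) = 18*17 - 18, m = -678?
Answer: -451745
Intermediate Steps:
j(E, y) = 288 (j(E, y) = 306 - 18 = 288)
(-907*497 + m) - j(-1064, 1081) = (-907*497 - 678) - 1*288 = (-450779 - 678) - 288 = -451457 - 288 = -451745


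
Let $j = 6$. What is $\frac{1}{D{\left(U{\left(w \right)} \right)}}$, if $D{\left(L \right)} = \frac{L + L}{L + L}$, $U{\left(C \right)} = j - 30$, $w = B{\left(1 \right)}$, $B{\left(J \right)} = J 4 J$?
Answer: $1$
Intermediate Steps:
$B{\left(J \right)} = 4 J^{2}$ ($B{\left(J \right)} = 4 J J = 4 J^{2}$)
$w = 4$ ($w = 4 \cdot 1^{2} = 4 \cdot 1 = 4$)
$U{\left(C \right)} = -24$ ($U{\left(C \right)} = 6 - 30 = -24$)
$D{\left(L \right)} = 1$ ($D{\left(L \right)} = \frac{2 L}{2 L} = 2 L \frac{1}{2 L} = 1$)
$\frac{1}{D{\left(U{\left(w \right)} \right)}} = 1^{-1} = 1$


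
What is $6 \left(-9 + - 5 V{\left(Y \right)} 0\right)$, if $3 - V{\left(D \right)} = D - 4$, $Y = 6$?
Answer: $-54$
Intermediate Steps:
$V{\left(D \right)} = 7 - D$ ($V{\left(D \right)} = 3 - \left(D - 4\right) = 3 - \left(-4 + D\right) = 7 - D$)
$6 \left(-9 + - 5 V{\left(Y \right)} 0\right) = 6 \left(-9 + - 5 \left(7 - 6\right) 0\right) = 6 \left(-9 + \left(-5\right) 1 \cdot 0\right) = 6 \left(-9 - 0\right) = 6 \left(-9 + 0\right) = 6 \left(-9\right) = -54$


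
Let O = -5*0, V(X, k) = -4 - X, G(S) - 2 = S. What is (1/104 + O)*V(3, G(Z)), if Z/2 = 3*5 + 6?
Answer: -7/104 ≈ -0.067308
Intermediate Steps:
Z = 42 (Z = 2*(3*5 + 6) = 2*(15 + 6) = 2*21 = 42)
G(S) = 2 + S
O = 0
(1/104 + O)*V(3, G(Z)) = (1/104 + 0)*(-4 - 1*3) = (1/104 + 0)*(-4 - 3) = (1/104)*(-7) = -7/104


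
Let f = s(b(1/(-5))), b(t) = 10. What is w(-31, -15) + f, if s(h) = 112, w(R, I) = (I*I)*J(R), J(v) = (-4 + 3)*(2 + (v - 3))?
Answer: 7312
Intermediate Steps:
J(v) = 1 - v (J(v) = -(2 + (-3 + v)) = -(-1 + v) = 1 - v)
w(R, I) = I**2*(1 - R) (w(R, I) = (I*I)*(1 - R) = I**2*(1 - R))
f = 112
w(-31, -15) + f = (-15)**2*(1 - 1*(-31)) + 112 = 225*(1 + 31) + 112 = 225*32 + 112 = 7200 + 112 = 7312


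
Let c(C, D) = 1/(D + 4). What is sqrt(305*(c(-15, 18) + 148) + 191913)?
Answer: sqrt(114740362)/22 ≈ 486.90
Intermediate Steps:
c(C, D) = 1/(4 + D)
sqrt(305*(c(-15, 18) + 148) + 191913) = sqrt(305*(1/(4 + 18) + 148) + 191913) = sqrt(305*(1/22 + 148) + 191913) = sqrt(305*(3257/22) + 191913) = sqrt(993385/22 + 191913) = sqrt(5215471/22) = sqrt(114740362)/22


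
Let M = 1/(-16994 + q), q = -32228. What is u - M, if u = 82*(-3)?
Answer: -12108611/49222 ≈ -246.00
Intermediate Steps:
M = -1/49222 (M = 1/(-16994 - 32228) = 1/(-49222) = -1/49222 ≈ -2.0316e-5)
u = -246
u - M = -246 - 1*(-1/49222) = -246 + 1/49222 = -12108611/49222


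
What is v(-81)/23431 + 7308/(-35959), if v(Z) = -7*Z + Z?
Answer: -21965382/120365047 ≈ -0.18249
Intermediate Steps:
v(Z) = -6*Z
v(-81)/23431 + 7308/(-35959) = -6*(-81)/23431 + 7308/(-35959) = 486*(1/23431) + 7308*(-1/35959) = 486/23431 - 1044/5137 = -21965382/120365047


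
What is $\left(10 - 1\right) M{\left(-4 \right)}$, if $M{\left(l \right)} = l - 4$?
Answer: $-72$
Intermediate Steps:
$M{\left(l \right)} = -4 + l$ ($M{\left(l \right)} = l - 4 = -4 + l$)
$\left(10 - 1\right) M{\left(-4 \right)} = \left(10 - 1\right) \left(-4 - 4\right) = 9 \left(-8\right) = -72$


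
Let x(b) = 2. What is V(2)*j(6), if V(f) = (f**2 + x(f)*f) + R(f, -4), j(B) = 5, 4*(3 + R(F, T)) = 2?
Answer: 55/2 ≈ 27.500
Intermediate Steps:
R(F, T) = -5/2 (R(F, T) = -3 + (1/4)*2 = -3 + 1/2 = -5/2)
V(f) = -5/2 + f**2 + 2*f (V(f) = (f**2 + 2*f) - 5/2 = -5/2 + f**2 + 2*f)
V(2)*j(6) = (-5/2 + 2**2 + 2*2)*5 = (-5/2 + 4 + 4)*5 = (11/2)*5 = 55/2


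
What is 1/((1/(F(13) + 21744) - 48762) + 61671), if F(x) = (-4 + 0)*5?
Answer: 21724/280435117 ≈ 7.7465e-5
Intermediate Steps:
F(x) = -20 (F(x) = -4*5 = -20)
1/((1/(F(13) + 21744) - 48762) + 61671) = 1/((1/(-20 + 21744) - 48762) + 61671) = 1/((1/21724 - 48762) + 61671) = 1/(-1059305687/21724 + 61671) = 1/(280435117/21724) = 21724/280435117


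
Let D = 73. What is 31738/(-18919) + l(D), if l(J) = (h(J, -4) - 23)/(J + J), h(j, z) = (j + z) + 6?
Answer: -1824980/1381087 ≈ -1.3214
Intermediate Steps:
h(j, z) = 6 + j + z
l(J) = (-21 + J)/(2*J) (l(J) = ((6 + J - 4) - 23)/(J + J) = ((2 + J) - 23)/((2*J)) = (-21 + J)*(1/(2*J)) = (-21 + J)/(2*J))
31738/(-18919) + l(D) = 31738/(-18919) + (½)*(-21 + 73)/73 = 31738*(-1/18919) + (½)*(1/73)*52 = -31738/18919 + 26/73 = -1824980/1381087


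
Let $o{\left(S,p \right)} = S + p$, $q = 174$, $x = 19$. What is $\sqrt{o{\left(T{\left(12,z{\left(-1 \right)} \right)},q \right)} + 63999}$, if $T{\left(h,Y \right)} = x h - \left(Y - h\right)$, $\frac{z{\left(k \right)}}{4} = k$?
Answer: $\sqrt{64417} \approx 253.8$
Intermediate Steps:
$z{\left(k \right)} = 4 k$
$T{\left(h,Y \right)} = - Y + 20 h$ ($T{\left(h,Y \right)} = 19 h - \left(Y - h\right) = - Y + 20 h$)
$\sqrt{o{\left(T{\left(12,z{\left(-1 \right)} \right)},q \right)} + 63999} = \sqrt{\left(\left(- 4 \left(-1\right) + 20 \cdot 12\right) + 174\right) + 63999} = \sqrt{\left(\left(\left(-1\right) \left(-4\right) + 240\right) + 174\right) + 63999} = \sqrt{\left(\left(4 + 240\right) + 174\right) + 63999} = \sqrt{\left(244 + 174\right) + 63999} = \sqrt{418 + 63999} = \sqrt{64417}$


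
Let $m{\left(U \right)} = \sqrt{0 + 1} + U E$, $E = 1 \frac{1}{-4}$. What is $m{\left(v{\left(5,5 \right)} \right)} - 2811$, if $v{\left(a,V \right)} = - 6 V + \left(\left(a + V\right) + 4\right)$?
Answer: $-2806$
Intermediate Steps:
$E = - \frac{1}{4}$ ($E = 1 \left(- \frac{1}{4}\right) = - \frac{1}{4} \approx -0.25$)
$v{\left(a,V \right)} = 4 + a - 5 V$ ($v{\left(a,V \right)} = - 6 V + \left(\left(V + a\right) + 4\right) = - 6 V + \left(4 + V + a\right) = 4 + a - 5 V$)
$m{\left(U \right)} = 1 - \frac{U}{4}$ ($m{\left(U \right)} = \sqrt{0 + 1} + U \left(- \frac{1}{4}\right) = \sqrt{1} - \frac{U}{4} = 1 - \frac{U}{4}$)
$m{\left(v{\left(5,5 \right)} \right)} - 2811 = \left(1 - \frac{4 + 5 - 25}{4}\right) - 2811 = \left(1 - -4\right) - 2811 = \left(1 + 4\right) - 2811 = 5 - 2811 = -2806$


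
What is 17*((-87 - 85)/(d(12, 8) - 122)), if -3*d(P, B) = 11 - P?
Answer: 8772/365 ≈ 24.033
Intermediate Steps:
d(P, B) = -11/3 + P/3 (d(P, B) = -(11 - P)/3 = -11/3 + P/3)
17*((-87 - 85)/(d(12, 8) - 122)) = 17*((-87 - 85)/((-11/3 + (⅓)*12) - 122)) = 17*(-172/((-11/3 + 4) - 122)) = 17*(-172/(⅓ - 122)) = 17*(-172/(-365/3)) = 17*(-172*(-3/365)) = 17*(516/365) = 8772/365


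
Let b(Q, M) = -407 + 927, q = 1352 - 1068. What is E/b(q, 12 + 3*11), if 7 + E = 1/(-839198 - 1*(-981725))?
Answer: -124711/9264255 ≈ -0.013462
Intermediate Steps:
E = -997688/142527 (E = -7 + 1/(-839198 - 1*(-981725)) = -7 + 1/(-839198 + 981725) = -7 + 1/142527 = -997688/142527 ≈ -7.0000)
q = 284
b(Q, M) = 520
E/b(q, 12 + 3*11) = -997688/142527/520 = -997688/142527*1/520 = -124711/9264255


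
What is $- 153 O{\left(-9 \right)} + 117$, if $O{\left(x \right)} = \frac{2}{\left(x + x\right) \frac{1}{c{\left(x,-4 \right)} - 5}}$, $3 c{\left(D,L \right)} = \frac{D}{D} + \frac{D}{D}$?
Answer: $\frac{130}{3} \approx 43.333$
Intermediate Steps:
$c{\left(D,L \right)} = \frac{2}{3}$ ($c{\left(D,L \right)} = \frac{\frac{D}{D} + \frac{D}{D}}{3} = \frac{1 + 1}{3} = \frac{1}{3} \cdot 2 = \frac{2}{3}$)
$O{\left(x \right)} = - \frac{13}{3 x}$ ($O{\left(x \right)} = \frac{2}{\left(x + x\right) \frac{1}{\frac{2}{3} - 5}} = \frac{2}{2 x \frac{1}{- \frac{13}{3}}} = \frac{2}{2 x \left(- \frac{3}{13}\right)} = \frac{2}{\left(- \frac{6}{13}\right) x} = 2 \left(- \frac{13}{6 x}\right) = - \frac{13}{3 x}$)
$- 153 O{\left(-9 \right)} + 117 = - 153 \left(- \frac{13}{3 \left(-9\right)}\right) + 117 = - 153 \left(\left(- \frac{13}{3}\right) \left(- \frac{1}{9}\right)\right) + 117 = \left(-153\right) \frac{13}{27} + 117 = - \frac{221}{3} + 117 = \frac{130}{3}$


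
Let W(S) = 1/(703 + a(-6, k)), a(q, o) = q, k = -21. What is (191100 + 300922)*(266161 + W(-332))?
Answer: 91277076568796/697 ≈ 1.3096e+11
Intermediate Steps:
W(S) = 1/697 (W(S) = 1/(703 - 6) = 1/697)
(191100 + 300922)*(266161 + W(-332)) = (191100 + 300922)*(266161 + 1/697) = 492022*(185514218/697) = 91277076568796/697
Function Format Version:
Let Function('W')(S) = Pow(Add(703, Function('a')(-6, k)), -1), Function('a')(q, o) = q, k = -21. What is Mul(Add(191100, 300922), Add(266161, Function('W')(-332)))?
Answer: Rational(91277076568796, 697) ≈ 1.3096e+11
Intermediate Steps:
Function('W')(S) = Rational(1, 697) (Function('W')(S) = Pow(Add(703, -6), -1) = Pow(697, -1) = Rational(1, 697))
Mul(Add(191100, 300922), Add(266161, Function('W')(-332))) = Mul(Add(191100, 300922), Add(266161, Rational(1, 697))) = Mul(492022, Rational(185514218, 697)) = Rational(91277076568796, 697)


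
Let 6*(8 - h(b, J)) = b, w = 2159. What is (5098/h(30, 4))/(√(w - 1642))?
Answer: 5098*√517/1551 ≈ 74.737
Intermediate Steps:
h(b, J) = 8 - b/6
(5098/h(30, 4))/(√(w - 1642)) = (5098/(8 - ⅙*30))/(√(2159 - 1642)) = (5098/(8 - 5))/(√517) = (5098/3)*(√517/517) = (5098*(⅓))*(√517/517) = 5098*(√517/517)/3 = 5098*√517/1551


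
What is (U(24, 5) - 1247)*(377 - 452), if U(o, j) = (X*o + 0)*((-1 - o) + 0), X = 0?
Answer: 93525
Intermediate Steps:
U(o, j) = 0 (U(o, j) = (0*o + 0)*((-1 - o) + 0) = (0 + 0)*(-1 - o) = 0*(-1 - o) = 0)
(U(24, 5) - 1247)*(377 - 452) = (0 - 1247)*(377 - 452) = -1247*(-75) = 93525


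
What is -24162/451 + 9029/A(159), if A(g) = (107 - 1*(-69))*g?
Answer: -61097939/1147344 ≈ -53.252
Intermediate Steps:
A(g) = 176*g (A(g) = (107 + 69)*g = 176*g)
-24162/451 + 9029/A(159) = -24162/451 + 9029/((176*159)) = -24162*1/451 + 9029/27984 = -24162/451 + 9029*(1/27984) = -24162/451 + 9029/27984 = -61097939/1147344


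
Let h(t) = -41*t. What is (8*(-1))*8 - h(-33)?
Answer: -1417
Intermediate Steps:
(8*(-1))*8 - h(-33) = (8*(-1))*8 - (-41)*(-33) = -8*8 - 1*1353 = -64 - 1353 = -1417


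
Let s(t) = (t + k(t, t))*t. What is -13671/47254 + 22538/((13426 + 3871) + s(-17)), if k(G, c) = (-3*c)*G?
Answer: 623095577/1527485550 ≈ 0.40792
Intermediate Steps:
k(G, c) = -3*G*c
s(t) = t*(t - 3*t**2) (s(t) = (t - 3*t*t)*t = (t - 3*t**2)*t = t*(t - 3*t**2))
-13671/47254 + 22538/((13426 + 3871) + s(-17)) = -13671/47254 + 22538/((13426 + 3871) + (-17)**2*(1 - 3*(-17))) = -13671*1/47254 + 22538/(17297 + 289*(1 + 51)) = -13671/47254 + 22538/(17297 + 289*52) = -13671/47254 + 22538/(17297 + 15028) = -13671/47254 + 22538/32325 = 623095577/1527485550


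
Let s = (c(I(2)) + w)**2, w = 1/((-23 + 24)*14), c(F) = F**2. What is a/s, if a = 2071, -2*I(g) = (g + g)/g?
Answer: 405916/225 ≈ 1804.1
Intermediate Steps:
I(g) = -1 (I(g) = -(g + g)/(2*g) = -2*g/(2*g) = -1/2*2 = -1)
w = 1/14 (w = (1/14)/1 = 1*(1/14) = 1/14 ≈ 0.071429)
s = 225/196 (s = ((-1)**2 + 1/14)**2 = (1 + 1/14)**2 = (15/14)**2 = 225/196 ≈ 1.1480)
a/s = 2071/(225/196) = 2071*(196/225) = 405916/225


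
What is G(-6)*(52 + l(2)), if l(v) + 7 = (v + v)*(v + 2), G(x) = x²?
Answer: 2196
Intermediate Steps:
l(v) = -7 + 2*v*(2 + v) (l(v) = -7 + (v + v)*(v + 2) = -7 + (2*v)*(2 + v) = -7 + 2*v*(2 + v))
G(-6)*(52 + l(2)) = (-6)²*(52 + (-7 + 2*2² + 4*2)) = 36*(52 + (-7 + 2*4 + 8)) = 36*(52 + (-7 + 8 + 8)) = 36*(52 + 9) = 36*61 = 2196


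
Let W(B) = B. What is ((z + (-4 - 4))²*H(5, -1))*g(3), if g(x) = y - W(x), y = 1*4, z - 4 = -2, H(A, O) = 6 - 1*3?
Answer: 108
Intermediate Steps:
H(A, O) = 3 (H(A, O) = 6 - 3 = 3)
z = 2 (z = 4 - 2 = 2)
y = 4
g(x) = 4 - x
((z + (-4 - 4))²*H(5, -1))*g(3) = ((2 + (-4 - 4))²*3)*(4 - 1*3) = ((2 - 8)²*3)*(4 - 3) = ((-6)²*3)*1 = (36*3)*1 = 108*1 = 108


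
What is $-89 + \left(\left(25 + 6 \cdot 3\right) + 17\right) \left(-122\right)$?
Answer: $-7409$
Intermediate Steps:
$-89 + \left(\left(25 + 6 \cdot 3\right) + 17\right) \left(-122\right) = -89 + \left(\left(25 + 18\right) + 17\right) \left(-122\right) = -89 + \left(43 + 17\right) \left(-122\right) = -89 + 60 \left(-122\right) = -89 - 7320 = -7409$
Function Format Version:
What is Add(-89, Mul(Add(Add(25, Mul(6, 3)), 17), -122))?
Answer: -7409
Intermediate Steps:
Add(-89, Mul(Add(Add(25, Mul(6, 3)), 17), -122)) = Add(-89, Mul(Add(Add(25, 18), 17), -122)) = Add(-89, Mul(Add(43, 17), -122)) = Add(-89, Mul(60, -122)) = Add(-89, -7320) = -7409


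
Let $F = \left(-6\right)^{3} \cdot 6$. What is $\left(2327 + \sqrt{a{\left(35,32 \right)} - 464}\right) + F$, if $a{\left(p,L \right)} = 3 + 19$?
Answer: $1031 + i \sqrt{442} \approx 1031.0 + 21.024 i$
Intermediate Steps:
$a{\left(p,L \right)} = 22$
$F = -1296$ ($F = \left(-216\right) 6 = -1296$)
$\left(2327 + \sqrt{a{\left(35,32 \right)} - 464}\right) + F = \left(2327 + \sqrt{22 - 464}\right) - 1296 = \left(2327 + \sqrt{-442}\right) - 1296 = \left(2327 + i \sqrt{442}\right) - 1296 = 1031 + i \sqrt{442}$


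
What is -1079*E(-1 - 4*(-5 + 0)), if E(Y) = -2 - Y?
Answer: 22659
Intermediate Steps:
-1079*E(-1 - 4*(-5 + 0)) = -1079*(-2 - (-1 - 4*(-5 + 0))) = -1079*(-2 - (-1 - 4*(-5))) = -1079*(-2 - (-1 + 20)) = -1079*(-2 - 1*19) = -1079*(-2 - 19) = -1079*(-21) = 22659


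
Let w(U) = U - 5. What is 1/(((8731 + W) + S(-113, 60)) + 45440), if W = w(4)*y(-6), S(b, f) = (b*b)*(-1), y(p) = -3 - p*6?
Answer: 1/41369 ≈ 2.4173e-5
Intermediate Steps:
w(U) = -5 + U
y(p) = -3 - 6*p
S(b, f) = -b**2 (S(b, f) = b**2*(-1) = -b**2)
W = -33 (W = (-5 + 4)*(-3 - 6*(-6)) = -(-3 + 36) = -1*33 = -33)
1/(((8731 + W) + S(-113, 60)) + 45440) = 1/(((8731 - 33) - 1*(-113)**2) + 45440) = 1/((8698 - 1*12769) + 45440) = 1/((8698 - 12769) + 45440) = 1/(-4071 + 45440) = 1/41369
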